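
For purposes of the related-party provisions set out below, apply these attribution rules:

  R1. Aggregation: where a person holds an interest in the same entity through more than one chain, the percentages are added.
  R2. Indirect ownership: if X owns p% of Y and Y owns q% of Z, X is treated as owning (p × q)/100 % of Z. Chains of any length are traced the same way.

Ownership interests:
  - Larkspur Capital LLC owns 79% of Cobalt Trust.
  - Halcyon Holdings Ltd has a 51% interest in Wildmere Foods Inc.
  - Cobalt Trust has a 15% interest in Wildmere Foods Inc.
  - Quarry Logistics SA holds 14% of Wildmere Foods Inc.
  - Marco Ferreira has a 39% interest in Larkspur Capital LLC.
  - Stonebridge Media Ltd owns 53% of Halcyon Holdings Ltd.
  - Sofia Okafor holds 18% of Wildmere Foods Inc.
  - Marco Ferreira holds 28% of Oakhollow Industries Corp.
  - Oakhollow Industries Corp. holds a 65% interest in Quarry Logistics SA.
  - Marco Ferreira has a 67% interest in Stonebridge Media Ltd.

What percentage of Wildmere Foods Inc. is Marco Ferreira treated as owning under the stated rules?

Chain via Larkspur Capital LLC → Cobalt Trust (R2): 39% × 79% × 15% = 4.6215% of Wildmere Foods Inc.
Chain via Oakhollow Industries Corp. → Quarry Logistics SA (R2): 28% × 65% × 14% = 2.548% of Wildmere Foods Inc.
Chain via Stonebridge Media Ltd → Halcyon Holdings Ltd (R2): 67% × 53% × 51% = 18.1101% of Wildmere Foods Inc.
Aggregating (R1): 4.6215% + 2.548% + 18.1101% = 25.2796%.

25.2796%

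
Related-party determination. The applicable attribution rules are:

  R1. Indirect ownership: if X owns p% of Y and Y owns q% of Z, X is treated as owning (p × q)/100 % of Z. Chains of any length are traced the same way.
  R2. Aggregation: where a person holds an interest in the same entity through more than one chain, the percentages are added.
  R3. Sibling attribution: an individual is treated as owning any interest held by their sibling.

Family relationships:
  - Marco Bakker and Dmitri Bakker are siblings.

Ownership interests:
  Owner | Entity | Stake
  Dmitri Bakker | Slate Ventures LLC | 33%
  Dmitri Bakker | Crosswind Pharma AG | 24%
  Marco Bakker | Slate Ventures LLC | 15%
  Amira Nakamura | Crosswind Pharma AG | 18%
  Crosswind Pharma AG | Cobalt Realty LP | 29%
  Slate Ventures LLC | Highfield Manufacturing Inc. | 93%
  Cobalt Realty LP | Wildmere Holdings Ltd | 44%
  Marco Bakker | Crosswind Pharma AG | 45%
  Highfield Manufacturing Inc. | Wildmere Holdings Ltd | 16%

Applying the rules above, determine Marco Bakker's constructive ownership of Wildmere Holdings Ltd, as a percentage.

By sibling attribution (R3), Marco Bakker is treated as also owning Dmitri Bakker's interest in Slate Ventures LLC, giving 15% + 33% = 48%.
By sibling attribution (R3), Marco Bakker is treated as also owning Dmitri Bakker's interest in Crosswind Pharma AG, giving 45% + 24% = 69%.
Chain via Slate Ventures LLC → Highfield Manufacturing Inc. (R1): 48% × 93% × 16% = 7.1424% of Wildmere Holdings Ltd.
Chain via Crosswind Pharma AG → Cobalt Realty LP (R1): 69% × 29% × 44% = 8.8044% of Wildmere Holdings Ltd.
Aggregating (R2): 7.1424% + 8.8044% = 15.9468%.

15.9468%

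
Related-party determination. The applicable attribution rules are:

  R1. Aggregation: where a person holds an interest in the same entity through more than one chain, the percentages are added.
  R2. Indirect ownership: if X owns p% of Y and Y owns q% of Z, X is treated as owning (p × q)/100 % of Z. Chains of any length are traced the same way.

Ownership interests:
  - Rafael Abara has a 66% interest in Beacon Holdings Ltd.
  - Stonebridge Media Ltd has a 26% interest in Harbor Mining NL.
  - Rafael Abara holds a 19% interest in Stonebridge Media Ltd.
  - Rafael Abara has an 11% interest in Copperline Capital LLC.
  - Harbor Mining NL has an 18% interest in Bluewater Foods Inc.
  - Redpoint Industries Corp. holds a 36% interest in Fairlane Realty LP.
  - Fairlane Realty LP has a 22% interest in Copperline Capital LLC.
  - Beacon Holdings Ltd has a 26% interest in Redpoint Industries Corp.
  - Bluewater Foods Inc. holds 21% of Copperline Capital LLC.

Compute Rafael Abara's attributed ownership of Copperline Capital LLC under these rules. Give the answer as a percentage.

12.545804%

Chain via Stonebridge Media Ltd → Harbor Mining NL → Bluewater Foods Inc. (R2): 19% × 26% × 18% × 21% = 0.186732% of Copperline Capital LLC.
Chain via Beacon Holdings Ltd → Redpoint Industries Corp. → Fairlane Realty LP (R2): 66% × 26% × 36% × 22% = 1.359072% of Copperline Capital LLC.
Direct interest in Copperline Capital LLC: 11%.
Aggregating (R1): 0.186732% + 1.359072% + 11% = 12.545804%.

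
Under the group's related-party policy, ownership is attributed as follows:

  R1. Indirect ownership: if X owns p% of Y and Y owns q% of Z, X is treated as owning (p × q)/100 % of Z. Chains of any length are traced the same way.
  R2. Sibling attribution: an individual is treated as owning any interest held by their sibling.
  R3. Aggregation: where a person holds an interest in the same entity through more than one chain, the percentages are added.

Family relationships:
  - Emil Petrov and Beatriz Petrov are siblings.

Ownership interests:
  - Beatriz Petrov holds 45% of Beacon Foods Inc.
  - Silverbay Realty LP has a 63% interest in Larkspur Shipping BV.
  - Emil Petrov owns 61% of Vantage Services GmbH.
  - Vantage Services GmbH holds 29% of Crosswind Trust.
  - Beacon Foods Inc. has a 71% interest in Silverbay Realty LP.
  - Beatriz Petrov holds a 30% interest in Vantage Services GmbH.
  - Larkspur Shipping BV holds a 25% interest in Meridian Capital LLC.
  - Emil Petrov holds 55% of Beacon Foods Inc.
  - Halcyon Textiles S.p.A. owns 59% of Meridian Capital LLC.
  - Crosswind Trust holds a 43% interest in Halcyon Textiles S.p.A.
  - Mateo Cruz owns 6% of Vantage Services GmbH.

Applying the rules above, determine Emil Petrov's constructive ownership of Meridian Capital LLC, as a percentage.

17.877643%

By sibling attribution (R2), Emil Petrov is treated as also owning Beatriz Petrov's interest in Beacon Foods Inc, giving 55% + 45% = 100%.
By sibling attribution (R2), Emil Petrov is treated as also owning Beatriz Petrov's interest in Vantage Services GmbH, giving 61% + 30% = 91%.
Chain via Beacon Foods Inc. → Silverbay Realty LP → Larkspur Shipping BV (R1): 100% × 71% × 63% × 25% = 11.1825% of Meridian Capital LLC.
Chain via Vantage Services GmbH → Crosswind Trust → Halcyon Textiles S.p.A. (R1): 91% × 29% × 43% × 59% = 6.695143% of Meridian Capital LLC.
Aggregating (R3): 11.1825% + 6.695143% = 17.877643%.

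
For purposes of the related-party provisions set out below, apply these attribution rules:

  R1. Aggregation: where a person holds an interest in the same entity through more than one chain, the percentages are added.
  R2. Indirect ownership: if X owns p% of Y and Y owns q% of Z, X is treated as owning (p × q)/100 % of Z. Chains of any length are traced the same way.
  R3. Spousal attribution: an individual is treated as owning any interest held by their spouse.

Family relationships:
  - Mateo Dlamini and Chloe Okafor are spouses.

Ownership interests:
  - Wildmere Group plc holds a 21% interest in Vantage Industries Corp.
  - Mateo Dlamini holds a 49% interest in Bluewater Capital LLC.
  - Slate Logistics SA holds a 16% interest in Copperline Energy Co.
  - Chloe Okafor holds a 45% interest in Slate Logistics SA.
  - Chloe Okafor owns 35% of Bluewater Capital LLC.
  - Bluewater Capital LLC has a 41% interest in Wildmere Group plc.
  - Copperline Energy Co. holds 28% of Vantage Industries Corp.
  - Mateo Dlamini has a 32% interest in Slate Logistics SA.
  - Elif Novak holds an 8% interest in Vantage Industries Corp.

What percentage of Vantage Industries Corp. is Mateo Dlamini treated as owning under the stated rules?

By spousal attribution (R3), Mateo Dlamini is treated as also owning Chloe Okafor's interest in Slate Logistics SA, giving 32% + 45% = 77%.
By spousal attribution (R3), Mateo Dlamini is treated as also owning Chloe Okafor's interest in Bluewater Capital LLC, giving 49% + 35% = 84%.
Chain via Slate Logistics SA → Copperline Energy Co. (R2): 77% × 16% × 28% = 3.4496% of Vantage Industries Corp.
Chain via Bluewater Capital LLC → Wildmere Group plc (R2): 84% × 41% × 21% = 7.2324% of Vantage Industries Corp.
Aggregating (R1): 3.4496% + 7.2324% = 10.682%.

10.682%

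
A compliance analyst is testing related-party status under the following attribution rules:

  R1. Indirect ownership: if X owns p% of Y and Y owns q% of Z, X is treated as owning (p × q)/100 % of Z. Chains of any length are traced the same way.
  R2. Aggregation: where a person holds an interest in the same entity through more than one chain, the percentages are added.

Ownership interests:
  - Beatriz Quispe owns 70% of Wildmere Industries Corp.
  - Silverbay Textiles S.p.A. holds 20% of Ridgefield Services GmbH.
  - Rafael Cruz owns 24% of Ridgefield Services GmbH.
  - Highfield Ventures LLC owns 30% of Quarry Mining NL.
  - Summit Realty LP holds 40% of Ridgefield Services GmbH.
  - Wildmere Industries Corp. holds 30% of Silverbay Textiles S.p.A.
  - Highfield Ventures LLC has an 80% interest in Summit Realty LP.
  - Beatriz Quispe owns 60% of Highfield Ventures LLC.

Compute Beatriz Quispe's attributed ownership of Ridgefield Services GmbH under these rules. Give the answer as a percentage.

23.4%

Chain via Highfield Ventures LLC → Summit Realty LP (R1): 60% × 80% × 40% = 19.2% of Ridgefield Services GmbH.
Chain via Wildmere Industries Corp. → Silverbay Textiles S.p.A. (R1): 70% × 30% × 20% = 4.2% of Ridgefield Services GmbH.
Aggregating (R2): 19.2% + 4.2% = 23.4%.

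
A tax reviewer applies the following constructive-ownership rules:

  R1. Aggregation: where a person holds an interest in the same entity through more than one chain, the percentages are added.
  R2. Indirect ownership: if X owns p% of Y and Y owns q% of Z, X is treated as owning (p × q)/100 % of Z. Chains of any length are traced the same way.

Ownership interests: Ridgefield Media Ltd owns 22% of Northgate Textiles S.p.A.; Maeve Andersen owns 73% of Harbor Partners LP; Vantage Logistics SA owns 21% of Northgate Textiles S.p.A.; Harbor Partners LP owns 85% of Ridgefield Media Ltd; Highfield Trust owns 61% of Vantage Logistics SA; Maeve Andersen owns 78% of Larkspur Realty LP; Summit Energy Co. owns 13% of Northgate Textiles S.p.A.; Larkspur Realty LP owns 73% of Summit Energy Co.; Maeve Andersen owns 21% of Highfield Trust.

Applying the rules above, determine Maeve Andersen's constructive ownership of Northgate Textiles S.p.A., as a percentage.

23.7433%

Chain via Larkspur Realty LP → Summit Energy Co. (R2): 78% × 73% × 13% = 7.4022% of Northgate Textiles S.p.A.
Chain via Harbor Partners LP → Ridgefield Media Ltd (R2): 73% × 85% × 22% = 13.651% of Northgate Textiles S.p.A.
Chain via Highfield Trust → Vantage Logistics SA (R2): 21% × 61% × 21% = 2.6901% of Northgate Textiles S.p.A.
Aggregating (R1): 7.4022% + 13.651% + 2.6901% = 23.7433%.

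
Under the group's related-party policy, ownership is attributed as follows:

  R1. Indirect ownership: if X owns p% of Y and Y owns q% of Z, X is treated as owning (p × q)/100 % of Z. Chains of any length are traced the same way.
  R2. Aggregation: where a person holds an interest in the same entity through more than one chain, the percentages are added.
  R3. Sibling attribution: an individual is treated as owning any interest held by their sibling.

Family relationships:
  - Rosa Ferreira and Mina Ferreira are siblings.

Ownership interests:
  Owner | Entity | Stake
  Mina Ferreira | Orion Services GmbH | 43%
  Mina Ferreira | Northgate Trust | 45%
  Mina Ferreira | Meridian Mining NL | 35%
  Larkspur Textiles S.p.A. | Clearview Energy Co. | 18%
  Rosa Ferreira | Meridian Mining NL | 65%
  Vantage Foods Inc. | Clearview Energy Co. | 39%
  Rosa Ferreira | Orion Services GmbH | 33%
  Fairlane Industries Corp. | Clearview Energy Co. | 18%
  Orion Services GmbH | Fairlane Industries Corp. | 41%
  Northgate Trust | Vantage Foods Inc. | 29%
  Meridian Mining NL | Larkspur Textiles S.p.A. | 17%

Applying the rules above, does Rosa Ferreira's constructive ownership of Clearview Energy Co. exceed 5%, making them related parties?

Yes

By sibling attribution (R3), Rosa Ferreira is treated as also owning Mina Ferreira's interest in Orion Services GmbH, giving 33% + 43% = 76%.
By sibling attribution (R3), Rosa Ferreira is treated as also owning Mina Ferreira's interest in Meridian Mining NL, giving 65% + 35% = 100%.
By sibling attribution (R3), Rosa Ferreira is treated as owning Mina Ferreira's 45% interest in Northgate Trust.
Chain via Orion Services GmbH → Fairlane Industries Corp. (R1): 76% × 41% × 18% = 5.6088% of Clearview Energy Co.
Chain via Meridian Mining NL → Larkspur Textiles S.p.A. (R1): 100% × 17% × 18% = 3.06% of Clearview Energy Co.
Chain via Northgate Trust → Vantage Foods Inc. (R1): 45% × 29% × 39% = 5.0895% of Clearview Energy Co.
Aggregating (R2): 5.6088% + 3.06% + 5.0895% = 13.7583%.
13.7583% exceeds the 5% threshold, so Rosa is a related party to Clearview Energy Co.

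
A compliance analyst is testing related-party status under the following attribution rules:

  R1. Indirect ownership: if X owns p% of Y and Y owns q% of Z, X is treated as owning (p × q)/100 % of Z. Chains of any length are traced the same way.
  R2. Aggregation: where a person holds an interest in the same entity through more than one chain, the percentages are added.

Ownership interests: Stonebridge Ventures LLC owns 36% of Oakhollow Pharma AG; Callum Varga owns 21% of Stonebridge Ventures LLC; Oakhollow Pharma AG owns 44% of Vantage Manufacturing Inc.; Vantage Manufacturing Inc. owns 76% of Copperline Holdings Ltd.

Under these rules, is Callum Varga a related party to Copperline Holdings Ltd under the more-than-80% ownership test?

Chain via Stonebridge Ventures LLC → Oakhollow Pharma AG → Vantage Manufacturing Inc. (R1): 21% × 36% × 44% × 76% = 2.528064% of Copperline Holdings Ltd.
2.528064% does not exceed the 80% threshold, so Callum is not a related party to Copperline Holdings Ltd.

No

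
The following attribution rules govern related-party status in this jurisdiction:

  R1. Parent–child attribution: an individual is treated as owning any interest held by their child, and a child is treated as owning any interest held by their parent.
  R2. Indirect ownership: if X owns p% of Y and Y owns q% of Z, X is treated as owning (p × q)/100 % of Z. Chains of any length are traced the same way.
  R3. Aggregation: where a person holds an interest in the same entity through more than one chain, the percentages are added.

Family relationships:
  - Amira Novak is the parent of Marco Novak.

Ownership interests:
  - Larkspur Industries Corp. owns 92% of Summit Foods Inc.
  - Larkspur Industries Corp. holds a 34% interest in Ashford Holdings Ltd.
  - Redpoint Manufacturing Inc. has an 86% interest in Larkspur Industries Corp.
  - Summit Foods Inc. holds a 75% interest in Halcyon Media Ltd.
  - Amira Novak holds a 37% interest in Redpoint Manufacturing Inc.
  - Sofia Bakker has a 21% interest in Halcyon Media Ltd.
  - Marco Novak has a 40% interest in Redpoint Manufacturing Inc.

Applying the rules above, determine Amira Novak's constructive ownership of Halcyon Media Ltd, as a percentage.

45.6918%

By parent–child attribution (R1), Amira Novak is treated as also owning Marco Novak's interest in Redpoint Manufacturing Inc, giving 37% + 40% = 77%.
Chain via Redpoint Manufacturing Inc. → Larkspur Industries Corp. → Summit Foods Inc. (R2): 77% × 86% × 92% × 75% = 45.6918% of Halcyon Media Ltd.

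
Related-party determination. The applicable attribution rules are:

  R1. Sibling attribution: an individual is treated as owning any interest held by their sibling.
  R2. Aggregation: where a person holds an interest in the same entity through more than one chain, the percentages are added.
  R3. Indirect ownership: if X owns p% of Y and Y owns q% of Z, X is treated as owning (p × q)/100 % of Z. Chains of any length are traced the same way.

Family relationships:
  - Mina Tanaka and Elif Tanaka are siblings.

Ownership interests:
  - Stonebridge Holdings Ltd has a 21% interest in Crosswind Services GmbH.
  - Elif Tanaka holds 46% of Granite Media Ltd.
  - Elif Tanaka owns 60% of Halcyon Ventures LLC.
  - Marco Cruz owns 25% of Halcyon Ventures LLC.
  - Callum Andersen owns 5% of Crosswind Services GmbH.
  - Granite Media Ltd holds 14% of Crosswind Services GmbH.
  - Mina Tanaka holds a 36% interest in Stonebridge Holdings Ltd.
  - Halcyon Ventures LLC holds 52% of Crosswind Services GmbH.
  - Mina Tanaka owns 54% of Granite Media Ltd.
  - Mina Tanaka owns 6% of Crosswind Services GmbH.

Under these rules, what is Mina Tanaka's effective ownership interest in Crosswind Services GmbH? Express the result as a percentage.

58.76%

By sibling attribution (R1), Mina Tanaka is treated as also owning Elif Tanaka's interest in Granite Media Ltd, giving 54% + 46% = 100%.
By sibling attribution (R1), Mina Tanaka is treated as owning Elif Tanaka's 60% interest in Halcyon Ventures LLC.
Chain via Stonebridge Holdings Ltd (R3): 36% × 21% = 7.56% of Crosswind Services GmbH.
Chain via Granite Media Ltd (R3): 100% × 14% = 14% of Crosswind Services GmbH.
Direct interest in Crosswind Services GmbH: 6%.
Chain via Halcyon Ventures LLC (R3): 60% × 52% = 31.2% of Crosswind Services GmbH.
Aggregating (R2): 7.56% + 14% + 6% + 31.2% = 58.76%.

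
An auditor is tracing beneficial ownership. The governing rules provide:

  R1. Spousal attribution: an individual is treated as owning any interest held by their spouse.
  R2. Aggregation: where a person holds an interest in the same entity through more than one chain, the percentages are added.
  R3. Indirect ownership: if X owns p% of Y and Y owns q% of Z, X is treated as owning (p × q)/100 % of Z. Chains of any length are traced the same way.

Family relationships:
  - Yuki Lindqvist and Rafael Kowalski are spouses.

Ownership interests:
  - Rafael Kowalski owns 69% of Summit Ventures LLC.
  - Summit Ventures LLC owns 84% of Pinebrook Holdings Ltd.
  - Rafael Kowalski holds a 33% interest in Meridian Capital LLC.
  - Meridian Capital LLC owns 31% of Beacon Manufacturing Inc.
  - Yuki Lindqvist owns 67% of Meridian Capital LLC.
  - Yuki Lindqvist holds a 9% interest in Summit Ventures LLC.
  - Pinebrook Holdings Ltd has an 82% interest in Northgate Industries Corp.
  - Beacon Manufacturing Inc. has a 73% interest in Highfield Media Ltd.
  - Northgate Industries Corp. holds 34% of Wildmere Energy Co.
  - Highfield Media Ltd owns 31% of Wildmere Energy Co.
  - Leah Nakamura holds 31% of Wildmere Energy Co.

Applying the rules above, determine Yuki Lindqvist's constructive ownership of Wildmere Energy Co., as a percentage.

By spousal attribution (R1), Yuki Lindqvist is treated as also owning Rafael Kowalski's interest in Summit Ventures LLC, giving 9% + 69% = 78%.
By spousal attribution (R1), Yuki Lindqvist is treated as also owning Rafael Kowalski's interest in Meridian Capital LLC, giving 67% + 33% = 100%.
Chain via Summit Ventures LLC → Pinebrook Holdings Ltd → Northgate Industries Corp. (R3): 78% × 84% × 82% × 34% = 18.266976% of Wildmere Energy Co.
Chain via Meridian Capital LLC → Beacon Manufacturing Inc. → Highfield Media Ltd (R3): 100% × 31% × 73% × 31% = 7.0153% of Wildmere Energy Co.
Aggregating (R2): 18.266976% + 7.0153% = 25.282276%.

25.282276%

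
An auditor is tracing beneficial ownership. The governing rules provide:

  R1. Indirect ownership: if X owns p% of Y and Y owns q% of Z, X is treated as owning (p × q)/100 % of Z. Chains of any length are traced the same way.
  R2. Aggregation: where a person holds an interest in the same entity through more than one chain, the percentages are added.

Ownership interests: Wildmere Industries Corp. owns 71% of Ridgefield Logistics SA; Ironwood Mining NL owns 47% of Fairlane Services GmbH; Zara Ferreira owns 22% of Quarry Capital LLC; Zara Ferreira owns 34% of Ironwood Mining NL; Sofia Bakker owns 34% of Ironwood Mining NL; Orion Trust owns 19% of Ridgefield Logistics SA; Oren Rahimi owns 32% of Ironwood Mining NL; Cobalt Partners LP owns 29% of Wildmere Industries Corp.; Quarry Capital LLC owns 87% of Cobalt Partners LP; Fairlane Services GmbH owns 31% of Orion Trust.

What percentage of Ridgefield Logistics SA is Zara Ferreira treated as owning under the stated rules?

4.882148%

Chain via Quarry Capital LLC → Cobalt Partners LP → Wildmere Industries Corp. (R1): 22% × 87% × 29% × 71% = 3.940926% of Ridgefield Logistics SA.
Chain via Ironwood Mining NL → Fairlane Services GmbH → Orion Trust (R1): 34% × 47% × 31% × 19% = 0.941222% of Ridgefield Logistics SA.
Aggregating (R2): 3.940926% + 0.941222% = 4.882148%.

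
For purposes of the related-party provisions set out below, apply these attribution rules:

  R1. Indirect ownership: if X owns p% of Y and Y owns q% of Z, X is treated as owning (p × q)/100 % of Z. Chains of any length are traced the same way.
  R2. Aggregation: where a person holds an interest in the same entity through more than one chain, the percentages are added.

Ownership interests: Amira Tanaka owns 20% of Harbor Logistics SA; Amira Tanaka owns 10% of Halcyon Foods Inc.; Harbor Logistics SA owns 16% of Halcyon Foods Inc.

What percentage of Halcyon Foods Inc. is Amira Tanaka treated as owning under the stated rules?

13.2%

Chain via Harbor Logistics SA (R1): 20% × 16% = 3.2% of Halcyon Foods Inc.
Direct interest in Halcyon Foods Inc: 10%.
Aggregating (R2): 3.2% + 10% = 13.2%.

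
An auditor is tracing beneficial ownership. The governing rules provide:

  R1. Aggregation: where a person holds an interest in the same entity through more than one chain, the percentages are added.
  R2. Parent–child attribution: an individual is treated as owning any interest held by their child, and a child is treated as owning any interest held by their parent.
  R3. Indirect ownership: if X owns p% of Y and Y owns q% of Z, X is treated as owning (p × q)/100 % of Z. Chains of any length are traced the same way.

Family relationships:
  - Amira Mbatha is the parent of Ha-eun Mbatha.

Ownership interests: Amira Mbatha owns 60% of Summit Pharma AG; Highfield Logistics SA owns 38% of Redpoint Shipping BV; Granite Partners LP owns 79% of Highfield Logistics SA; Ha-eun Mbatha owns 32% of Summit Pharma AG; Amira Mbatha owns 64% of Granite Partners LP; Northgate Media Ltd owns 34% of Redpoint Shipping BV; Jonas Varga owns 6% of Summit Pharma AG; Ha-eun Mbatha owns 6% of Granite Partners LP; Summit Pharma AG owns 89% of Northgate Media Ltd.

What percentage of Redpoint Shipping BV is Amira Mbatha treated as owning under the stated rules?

By parent–child attribution (R2), Amira Mbatha is treated as also owning Ha-eun Mbatha's interest in Summit Pharma AG, giving 60% + 32% = 92%.
By parent–child attribution (R2), Amira Mbatha is treated as also owning Ha-eun Mbatha's interest in Granite Partners LP, giving 64% + 6% = 70%.
Chain via Summit Pharma AG → Northgate Media Ltd (R3): 92% × 89% × 34% = 27.8392% of Redpoint Shipping BV.
Chain via Granite Partners LP → Highfield Logistics SA (R3): 70% × 79% × 38% = 21.014% of Redpoint Shipping BV.
Aggregating (R1): 27.8392% + 21.014% = 48.8532%.

48.8532%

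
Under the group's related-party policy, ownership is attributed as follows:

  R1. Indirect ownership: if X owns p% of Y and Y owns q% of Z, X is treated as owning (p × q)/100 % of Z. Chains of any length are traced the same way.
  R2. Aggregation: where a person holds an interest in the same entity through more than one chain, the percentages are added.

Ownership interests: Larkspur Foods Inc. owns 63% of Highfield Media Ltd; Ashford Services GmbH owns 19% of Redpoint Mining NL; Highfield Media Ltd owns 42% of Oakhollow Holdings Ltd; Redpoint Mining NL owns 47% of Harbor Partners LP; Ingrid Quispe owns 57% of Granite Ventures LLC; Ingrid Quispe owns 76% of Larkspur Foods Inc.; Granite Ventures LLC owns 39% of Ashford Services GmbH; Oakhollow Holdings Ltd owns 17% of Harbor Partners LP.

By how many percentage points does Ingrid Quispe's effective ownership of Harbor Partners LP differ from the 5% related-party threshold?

Chain via Larkspur Foods Inc. → Highfield Media Ltd → Oakhollow Holdings Ltd (R1): 76% × 63% × 42% × 17% = 3.418632% of Harbor Partners LP.
Chain via Granite Ventures LLC → Ashford Services GmbH → Redpoint Mining NL (R1): 57% × 39% × 19% × 47% = 1.985139% of Harbor Partners LP.
Aggregating (R2): 3.418632% + 1.985139% = 5.403771%.
5.403771% exceeds the 5% threshold by 0.403771 percentage points.

0.403771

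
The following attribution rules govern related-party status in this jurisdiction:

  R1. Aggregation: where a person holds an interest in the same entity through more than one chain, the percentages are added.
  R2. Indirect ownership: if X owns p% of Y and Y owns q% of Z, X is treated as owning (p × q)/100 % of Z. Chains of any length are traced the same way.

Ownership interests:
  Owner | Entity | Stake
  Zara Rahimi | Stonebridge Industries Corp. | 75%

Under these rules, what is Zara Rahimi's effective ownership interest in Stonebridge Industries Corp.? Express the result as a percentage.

Direct interest in Stonebridge Industries Corp: 75%.

75%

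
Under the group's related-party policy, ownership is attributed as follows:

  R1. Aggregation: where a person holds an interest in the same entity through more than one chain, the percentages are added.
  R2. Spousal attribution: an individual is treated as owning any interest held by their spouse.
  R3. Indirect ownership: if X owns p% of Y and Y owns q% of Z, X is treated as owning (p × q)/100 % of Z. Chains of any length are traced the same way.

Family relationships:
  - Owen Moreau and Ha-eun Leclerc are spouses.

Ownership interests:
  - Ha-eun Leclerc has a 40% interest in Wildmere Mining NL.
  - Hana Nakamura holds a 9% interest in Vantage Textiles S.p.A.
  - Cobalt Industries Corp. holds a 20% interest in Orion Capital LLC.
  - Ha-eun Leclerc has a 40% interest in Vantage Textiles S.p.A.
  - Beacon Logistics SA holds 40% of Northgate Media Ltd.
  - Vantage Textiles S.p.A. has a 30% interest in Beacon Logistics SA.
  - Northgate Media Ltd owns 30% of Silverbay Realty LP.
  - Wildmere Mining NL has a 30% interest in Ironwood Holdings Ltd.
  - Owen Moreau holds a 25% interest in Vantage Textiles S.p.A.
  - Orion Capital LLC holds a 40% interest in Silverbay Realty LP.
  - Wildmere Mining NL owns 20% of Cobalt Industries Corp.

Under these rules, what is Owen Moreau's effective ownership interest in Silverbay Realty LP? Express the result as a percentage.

2.98%

By spousal attribution (R2), Owen Moreau is treated as also owning Ha-eun Leclerc's interest in Vantage Textiles S.p.A, giving 25% + 40% = 65%.
By spousal attribution (R2), Owen Moreau is treated as owning Ha-eun Leclerc's 40% interest in Wildmere Mining NL.
Chain via Vantage Textiles S.p.A. → Beacon Logistics SA → Northgate Media Ltd (R3): 65% × 30% × 40% × 30% = 2.34% of Silverbay Realty LP.
Chain via Wildmere Mining NL → Cobalt Industries Corp. → Orion Capital LLC (R3): 40% × 20% × 20% × 40% = 0.64% of Silverbay Realty LP.
Aggregating (R1): 2.34% + 0.64% = 2.98%.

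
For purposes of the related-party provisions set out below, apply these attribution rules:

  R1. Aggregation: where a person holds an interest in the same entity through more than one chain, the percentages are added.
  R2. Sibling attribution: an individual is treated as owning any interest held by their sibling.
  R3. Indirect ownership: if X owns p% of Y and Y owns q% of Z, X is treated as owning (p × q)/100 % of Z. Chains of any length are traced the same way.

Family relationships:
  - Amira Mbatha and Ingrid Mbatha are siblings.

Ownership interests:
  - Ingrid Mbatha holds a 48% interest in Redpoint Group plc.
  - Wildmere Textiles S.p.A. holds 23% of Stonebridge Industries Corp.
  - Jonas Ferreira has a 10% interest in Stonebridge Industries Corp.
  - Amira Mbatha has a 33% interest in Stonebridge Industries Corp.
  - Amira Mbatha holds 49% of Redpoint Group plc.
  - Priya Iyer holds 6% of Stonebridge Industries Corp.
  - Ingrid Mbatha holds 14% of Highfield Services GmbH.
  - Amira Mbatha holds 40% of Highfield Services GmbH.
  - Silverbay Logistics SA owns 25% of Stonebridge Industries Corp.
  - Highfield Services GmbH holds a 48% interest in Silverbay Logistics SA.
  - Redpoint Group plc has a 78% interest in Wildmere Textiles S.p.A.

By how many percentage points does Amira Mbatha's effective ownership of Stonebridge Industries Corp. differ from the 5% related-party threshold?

51.8818

By sibling attribution (R2), Amira Mbatha is treated as also owning Ingrid Mbatha's interest in Redpoint Group plc, giving 49% + 48% = 97%.
By sibling attribution (R2), Amira Mbatha is treated as also owning Ingrid Mbatha's interest in Highfield Services GmbH, giving 40% + 14% = 54%.
Chain via Redpoint Group plc → Wildmere Textiles S.p.A. (R3): 97% × 78% × 23% = 17.4018% of Stonebridge Industries Corp.
Chain via Highfield Services GmbH → Silverbay Logistics SA (R3): 54% × 48% × 25% = 6.48% of Stonebridge Industries Corp.
Direct interest in Stonebridge Industries Corp: 33%.
Aggregating (R1): 17.4018% + 6.48% + 33% = 56.8818%.
56.8818% exceeds the 5% threshold by 51.8818 percentage points.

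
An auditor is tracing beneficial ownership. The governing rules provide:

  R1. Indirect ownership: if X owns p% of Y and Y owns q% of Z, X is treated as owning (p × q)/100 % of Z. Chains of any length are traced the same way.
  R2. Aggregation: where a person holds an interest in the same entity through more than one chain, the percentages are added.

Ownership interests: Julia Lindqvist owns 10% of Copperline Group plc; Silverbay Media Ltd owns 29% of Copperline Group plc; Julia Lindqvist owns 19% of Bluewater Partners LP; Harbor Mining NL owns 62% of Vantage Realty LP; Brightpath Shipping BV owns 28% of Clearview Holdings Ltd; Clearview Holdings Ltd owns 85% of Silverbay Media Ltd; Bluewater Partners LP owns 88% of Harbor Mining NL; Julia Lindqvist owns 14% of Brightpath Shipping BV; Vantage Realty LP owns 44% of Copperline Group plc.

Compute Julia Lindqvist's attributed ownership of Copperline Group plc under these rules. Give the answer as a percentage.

Chain via Brightpath Shipping BV → Clearview Holdings Ltd → Silverbay Media Ltd (R1): 14% × 28% × 85% × 29% = 0.96628% of Copperline Group plc.
Chain via Bluewater Partners LP → Harbor Mining NL → Vantage Realty LP (R1): 19% × 88% × 62% × 44% = 4.561216% of Copperline Group plc.
Direct interest in Copperline Group plc: 10%.
Aggregating (R2): 0.96628% + 4.561216% + 10% = 15.527496%.

15.527496%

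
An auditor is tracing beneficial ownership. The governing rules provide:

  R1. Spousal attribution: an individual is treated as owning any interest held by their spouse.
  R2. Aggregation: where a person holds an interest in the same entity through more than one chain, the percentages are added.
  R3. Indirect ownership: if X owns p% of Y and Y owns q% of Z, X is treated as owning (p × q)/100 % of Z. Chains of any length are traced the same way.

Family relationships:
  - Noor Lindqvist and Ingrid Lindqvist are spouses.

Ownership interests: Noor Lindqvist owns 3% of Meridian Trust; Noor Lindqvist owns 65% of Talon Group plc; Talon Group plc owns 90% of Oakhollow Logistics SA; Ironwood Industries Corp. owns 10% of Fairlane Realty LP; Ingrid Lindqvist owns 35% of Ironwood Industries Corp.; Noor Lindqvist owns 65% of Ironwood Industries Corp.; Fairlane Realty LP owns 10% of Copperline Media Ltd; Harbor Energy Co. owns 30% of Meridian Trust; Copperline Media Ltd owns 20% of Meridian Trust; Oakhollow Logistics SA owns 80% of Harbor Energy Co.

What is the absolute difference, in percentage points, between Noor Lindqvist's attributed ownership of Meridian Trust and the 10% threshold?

By spousal attribution (R1), Noor Lindqvist is treated as also owning Ingrid Lindqvist's interest in Ironwood Industries Corp, giving 65% + 35% = 100%.
Chain via Talon Group plc → Oakhollow Logistics SA → Harbor Energy Co. (R3): 65% × 90% × 80% × 30% = 14.04% of Meridian Trust.
Chain via Ironwood Industries Corp. → Fairlane Realty LP → Copperline Media Ltd (R3): 100% × 10% × 10% × 20% = 0.2% of Meridian Trust.
Direct interest in Meridian Trust: 3%.
Aggregating (R2): 14.04% + 0.2% + 3% = 17.24%.
17.24% exceeds the 10% threshold by 7.24 percentage points.

7.24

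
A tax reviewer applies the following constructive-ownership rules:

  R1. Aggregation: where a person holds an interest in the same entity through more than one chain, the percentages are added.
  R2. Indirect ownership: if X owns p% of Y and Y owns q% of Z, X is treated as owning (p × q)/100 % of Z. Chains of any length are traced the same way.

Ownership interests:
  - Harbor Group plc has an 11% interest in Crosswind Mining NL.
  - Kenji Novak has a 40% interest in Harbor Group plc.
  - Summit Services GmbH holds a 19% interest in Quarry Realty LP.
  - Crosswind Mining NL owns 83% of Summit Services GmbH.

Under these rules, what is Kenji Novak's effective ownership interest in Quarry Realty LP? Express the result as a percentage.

0.69388%

Chain via Harbor Group plc → Crosswind Mining NL → Summit Services GmbH (R2): 40% × 11% × 83% × 19% = 0.69388% of Quarry Realty LP.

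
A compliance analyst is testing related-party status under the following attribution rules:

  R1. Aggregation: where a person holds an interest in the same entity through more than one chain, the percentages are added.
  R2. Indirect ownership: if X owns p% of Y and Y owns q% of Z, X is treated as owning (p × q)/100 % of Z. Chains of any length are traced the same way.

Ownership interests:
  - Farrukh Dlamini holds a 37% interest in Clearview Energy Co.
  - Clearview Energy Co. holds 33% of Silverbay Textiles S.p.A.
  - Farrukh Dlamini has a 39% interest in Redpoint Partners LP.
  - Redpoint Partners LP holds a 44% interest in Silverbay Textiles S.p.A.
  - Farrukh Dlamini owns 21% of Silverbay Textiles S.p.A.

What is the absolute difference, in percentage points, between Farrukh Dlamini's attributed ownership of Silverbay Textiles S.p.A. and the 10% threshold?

40.37

Chain via Clearview Energy Co. (R2): 37% × 33% = 12.21% of Silverbay Textiles S.p.A.
Chain via Redpoint Partners LP (R2): 39% × 44% = 17.16% of Silverbay Textiles S.p.A.
Direct interest in Silverbay Textiles S.p.A: 21%.
Aggregating (R1): 12.21% + 17.16% + 21% = 50.37%.
50.37% exceeds the 10% threshold by 40.37 percentage points.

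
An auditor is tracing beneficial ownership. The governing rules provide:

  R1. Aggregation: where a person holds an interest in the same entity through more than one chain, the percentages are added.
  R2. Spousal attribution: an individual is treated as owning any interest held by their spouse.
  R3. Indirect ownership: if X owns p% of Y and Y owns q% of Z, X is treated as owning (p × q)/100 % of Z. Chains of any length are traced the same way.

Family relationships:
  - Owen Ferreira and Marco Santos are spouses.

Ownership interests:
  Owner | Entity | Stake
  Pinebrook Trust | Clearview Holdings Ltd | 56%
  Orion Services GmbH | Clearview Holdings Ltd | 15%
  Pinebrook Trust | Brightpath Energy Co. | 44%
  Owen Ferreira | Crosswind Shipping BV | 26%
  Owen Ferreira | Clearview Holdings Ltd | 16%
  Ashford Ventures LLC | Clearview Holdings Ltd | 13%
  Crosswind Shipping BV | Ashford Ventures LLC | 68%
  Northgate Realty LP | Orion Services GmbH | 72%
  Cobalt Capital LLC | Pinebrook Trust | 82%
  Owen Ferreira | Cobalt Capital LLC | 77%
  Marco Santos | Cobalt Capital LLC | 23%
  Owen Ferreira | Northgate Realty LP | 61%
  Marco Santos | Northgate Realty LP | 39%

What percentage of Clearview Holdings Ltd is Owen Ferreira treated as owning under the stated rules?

75.0184%

By spousal attribution (R2), Owen Ferreira is treated as also owning Marco Santos's interest in Cobalt Capital LLC, giving 77% + 23% = 100%.
By spousal attribution (R2), Owen Ferreira is treated as also owning Marco Santos's interest in Northgate Realty LP, giving 61% + 39% = 100%.
Chain via Crosswind Shipping BV → Ashford Ventures LLC (R3): 26% × 68% × 13% = 2.2984% of Clearview Holdings Ltd.
Chain via Cobalt Capital LLC → Pinebrook Trust (R3): 100% × 82% × 56% = 45.92% of Clearview Holdings Ltd.
Chain via Northgate Realty LP → Orion Services GmbH (R3): 100% × 72% × 15% = 10.8% of Clearview Holdings Ltd.
Direct interest in Clearview Holdings Ltd: 16%.
Aggregating (R1): 2.2984% + 45.92% + 10.8% + 16% = 75.0184%.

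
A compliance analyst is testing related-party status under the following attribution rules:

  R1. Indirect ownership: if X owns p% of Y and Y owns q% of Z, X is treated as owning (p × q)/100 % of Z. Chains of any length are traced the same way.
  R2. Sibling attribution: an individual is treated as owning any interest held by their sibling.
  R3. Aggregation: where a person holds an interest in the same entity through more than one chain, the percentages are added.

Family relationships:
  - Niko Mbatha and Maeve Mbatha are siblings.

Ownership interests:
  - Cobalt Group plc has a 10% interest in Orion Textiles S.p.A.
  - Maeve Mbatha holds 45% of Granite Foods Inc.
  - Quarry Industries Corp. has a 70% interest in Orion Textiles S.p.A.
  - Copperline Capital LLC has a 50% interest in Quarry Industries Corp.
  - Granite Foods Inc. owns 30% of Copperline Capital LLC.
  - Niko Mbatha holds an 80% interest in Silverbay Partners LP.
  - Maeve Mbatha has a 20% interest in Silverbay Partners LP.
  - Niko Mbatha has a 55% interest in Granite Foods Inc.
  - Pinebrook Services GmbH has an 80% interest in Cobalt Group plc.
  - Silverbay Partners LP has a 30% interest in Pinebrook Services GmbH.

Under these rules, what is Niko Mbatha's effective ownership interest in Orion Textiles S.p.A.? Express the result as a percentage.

12.9%

By sibling attribution (R2), Niko Mbatha is treated as also owning Maeve Mbatha's interest in Granite Foods Inc, giving 55% + 45% = 100%.
By sibling attribution (R2), Niko Mbatha is treated as also owning Maeve Mbatha's interest in Silverbay Partners LP, giving 80% + 20% = 100%.
Chain via Granite Foods Inc. → Copperline Capital LLC → Quarry Industries Corp. (R1): 100% × 30% × 50% × 70% = 10.5% of Orion Textiles S.p.A.
Chain via Silverbay Partners LP → Pinebrook Services GmbH → Cobalt Group plc (R1): 100% × 30% × 80% × 10% = 2.4% of Orion Textiles S.p.A.
Aggregating (R3): 10.5% + 2.4% = 12.9%.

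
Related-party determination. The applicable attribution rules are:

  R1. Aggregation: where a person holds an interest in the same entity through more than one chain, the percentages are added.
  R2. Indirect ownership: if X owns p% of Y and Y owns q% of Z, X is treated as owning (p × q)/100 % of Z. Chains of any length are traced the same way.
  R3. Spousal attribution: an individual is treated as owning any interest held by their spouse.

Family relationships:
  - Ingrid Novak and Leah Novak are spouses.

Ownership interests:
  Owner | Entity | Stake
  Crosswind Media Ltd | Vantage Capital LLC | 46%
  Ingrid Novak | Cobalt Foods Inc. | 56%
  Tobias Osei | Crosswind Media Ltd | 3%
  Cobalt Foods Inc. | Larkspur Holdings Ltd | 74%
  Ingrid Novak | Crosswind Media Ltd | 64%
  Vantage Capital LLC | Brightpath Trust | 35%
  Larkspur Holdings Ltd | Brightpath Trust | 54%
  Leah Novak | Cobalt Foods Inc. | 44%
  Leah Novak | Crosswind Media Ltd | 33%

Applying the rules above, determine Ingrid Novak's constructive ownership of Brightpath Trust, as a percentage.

55.577%

By spousal attribution (R3), Ingrid Novak is treated as also owning Leah Novak's interest in Cobalt Foods Inc, giving 56% + 44% = 100%.
By spousal attribution (R3), Ingrid Novak is treated as also owning Leah Novak's interest in Crosswind Media Ltd, giving 64% + 33% = 97%.
Chain via Cobalt Foods Inc. → Larkspur Holdings Ltd (R2): 100% × 74% × 54% = 39.96% of Brightpath Trust.
Chain via Crosswind Media Ltd → Vantage Capital LLC (R2): 97% × 46% × 35% = 15.617% of Brightpath Trust.
Aggregating (R1): 39.96% + 15.617% = 55.577%.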